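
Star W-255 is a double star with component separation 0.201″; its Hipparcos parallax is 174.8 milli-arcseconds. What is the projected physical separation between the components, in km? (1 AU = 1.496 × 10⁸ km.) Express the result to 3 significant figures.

d = 1/p = 1/0.1748″ = 5.7208 pc.
At distance d (pc), an angle of θ arcsec spans θ·d AU: s = 0.201 × 5.7208 = 1.1499 AU.
= 1.1499 × 1.496 × 10⁸ km = 1.7203 × 10^8 km.

1.72 × 10^8 km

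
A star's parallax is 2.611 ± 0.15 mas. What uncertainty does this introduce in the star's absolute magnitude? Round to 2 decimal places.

σ_M = 0.12 mag

M = m − 5 log₁₀ d + 5 = m + 5 log₁₀ p + 5, so ∂M/∂p = 5/(p ln 10).
σ_M = (5/ln 10) · (σ_p/p) = 2.1715 × 0.15/2.611 = 2.1715 × 0.057449 = 0.12475.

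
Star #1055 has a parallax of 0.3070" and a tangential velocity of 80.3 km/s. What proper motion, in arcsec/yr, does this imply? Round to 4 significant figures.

5.201 arcsec/yr

d = 1/p = 1/0.3070″ = 3.2573 pc.
μ = v_t / (4.74 d) = 80.3 / (4.74 × 3.2573) = 80.3 / 15.44 = 5.2008 ″/yr.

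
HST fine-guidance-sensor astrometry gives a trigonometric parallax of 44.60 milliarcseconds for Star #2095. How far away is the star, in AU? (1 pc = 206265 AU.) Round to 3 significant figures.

4.62 × 10^6 AU

p = 44.60 milliarcseconds = 0.04460 arcsec.
d = 1/p = 1/0.04460 = 22.422 pc.
In AU: 22.422 × 206265 = 4.6249 × 10^6 AU.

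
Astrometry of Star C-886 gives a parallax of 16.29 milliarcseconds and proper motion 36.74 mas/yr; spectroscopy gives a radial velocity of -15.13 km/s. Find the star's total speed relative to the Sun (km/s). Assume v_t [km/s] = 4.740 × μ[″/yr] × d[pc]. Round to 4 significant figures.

18.53 km/s

d = 1/p = 1/0.01629″ = 61.387 pc.
μ = 36.74 mas/yr = 0.03674 ″/yr.
v_t = 4.740 μ d = 4.740 × 0.03674 × 61.387 = 10.69 km/s.
v = √(v_r² + v_t²) = √((-15.13)² + 10.69²) = √343.193 = 18.525 km/s.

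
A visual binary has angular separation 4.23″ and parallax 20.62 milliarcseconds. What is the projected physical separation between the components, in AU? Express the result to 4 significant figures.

205.1 AU

d = 1/p = 1/0.02062″ = 48.497 pc.
At distance d (pc), an angle of θ arcsec spans θ·d AU: s = 4.23 × 48.497 = 205.14 AU.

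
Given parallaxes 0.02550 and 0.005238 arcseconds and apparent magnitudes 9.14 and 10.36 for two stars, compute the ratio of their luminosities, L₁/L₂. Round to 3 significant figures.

L₁/L₂ = 0.130

d₁ = 1/p₁ = 1/0.02550″ = 39.216 pc; d₂ = 1/p₂ = 1/0.005238″ = 190.91 pc.
M₁ = m₁ − 5 log₁₀ d₁ + 5 = 9.14 − 7.9673 + 5 = 6.1727.
M₂ = 10.36 − 11.4041 + 5 = 3.9559.
L₁/L₂ = 10^(0.4(M₂ − M₁)) = 10^(0.4 × (-2.2168)) = 10^(-0.88672) = 0.1298.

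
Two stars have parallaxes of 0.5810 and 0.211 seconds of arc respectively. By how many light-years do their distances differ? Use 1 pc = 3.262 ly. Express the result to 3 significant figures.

d_A = 1/0.5810″ = 1.7212 pc; d_B = 1/0.2110″ = 4.7393 pc.
|d_B − d_A| = |4.7393 − 1.7212| = 3.0181 pc = 3.0181 × 3.262 ly = 9.845 ly.

9.85 ly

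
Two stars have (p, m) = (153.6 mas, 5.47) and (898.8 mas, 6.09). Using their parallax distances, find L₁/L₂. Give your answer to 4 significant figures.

L₁/L₂ = 60.61

d₁ = 1/p₁ = 1/0.1536″ = 6.5104 pc; d₂ = 1/p₂ = 1/0.8988″ = 1.1126 pc.
M₁ = m₁ − 5 log₁₀ d₁ + 5 = 5.47 − 4.0680 + 5 = 6.4020.
M₂ = 6.09 − 0.2317 + 5 = 10.8583.
L₁/L₂ = 10^(0.4(M₂ − M₁)) = 10^(0.4 × 4.4563) = 10^1.78252 = 60.607.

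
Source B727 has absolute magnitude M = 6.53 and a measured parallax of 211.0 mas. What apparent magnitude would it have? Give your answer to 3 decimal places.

d = 1/p = 1/0.2110″ = 4.7393 pc.
m − M = 5 log₁₀ d − 5 = 5 log₁₀(4.7393) − 5 = 3.3786 − 5 = -1.6214.
m = M + (m − M) = 6.53 + (-1.6214) = 4.909.

m = 4.909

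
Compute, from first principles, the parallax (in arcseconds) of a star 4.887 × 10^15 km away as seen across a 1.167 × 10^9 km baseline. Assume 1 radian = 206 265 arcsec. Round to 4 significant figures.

θ ≈ B/d = (1.167 × 10^9) / (4.887 × 10^15) = 2.3880 × 10^-7 rad.
In arcseconds: 2.3880 × 10^-7 × 206265 = 0.049256″.

0.04926 arcsec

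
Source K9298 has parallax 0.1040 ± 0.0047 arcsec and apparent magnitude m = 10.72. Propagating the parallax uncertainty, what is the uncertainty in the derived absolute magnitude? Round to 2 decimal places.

M = m − 5 log₁₀ d + 5 = m + 5 log₁₀ p + 5, so ∂M/∂p = 5/(p ln 10).
σ_M = (5/ln 10) · (σ_p/p) = 2.1715 × 0.0047/0.1040 = 2.1715 × 0.045192 = 0.098134.

σ_M = 0.10 mag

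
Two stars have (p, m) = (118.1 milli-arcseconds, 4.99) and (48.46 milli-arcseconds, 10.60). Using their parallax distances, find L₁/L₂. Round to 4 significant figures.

d₁ = 1/p₁ = 1/0.1181″ = 8.4674 pc; d₂ = 1/p₂ = 1/0.04846″ = 20.636 pc.
M₁ = m₁ − 5 log₁₀ d₁ + 5 = 4.99 − 4.6388 + 5 = 5.3512.
M₂ = 10.60 − 6.5731 + 5 = 9.0269.
L₁/L₂ = 10^(0.4(M₂ − M₁)) = 10^(0.4 × 3.6757) = 10^1.47028 = 29.531.

L₁/L₂ = 29.53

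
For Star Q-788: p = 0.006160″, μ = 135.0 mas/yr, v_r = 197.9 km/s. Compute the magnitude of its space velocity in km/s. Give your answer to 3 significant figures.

224 km/s

d = 1/p = 1/0.006160″ = 162.34 pc.
μ = 135.0 mas/yr = 0.1350 ″/yr.
v_t = 4.740 μ d = 4.740 × 0.1350 × 162.34 = 103.88 km/s.
v = √(v_r² + v_t²) = √(197.9² + 103.88²) = √49955.5 = 223.51 km/s.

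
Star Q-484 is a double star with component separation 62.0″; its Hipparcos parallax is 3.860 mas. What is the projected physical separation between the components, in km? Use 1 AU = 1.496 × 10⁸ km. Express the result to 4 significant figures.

d = 1/p = 1/0.003860″ = 259.07 pc.
At distance d (pc), an angle of θ arcsec spans θ·d AU: s = 62.0 × 259.07 = 16062 AU.
= 16062 × 1.496 × 10⁸ km = 2.4029 × 10^12 km.

2.403 × 10^12 km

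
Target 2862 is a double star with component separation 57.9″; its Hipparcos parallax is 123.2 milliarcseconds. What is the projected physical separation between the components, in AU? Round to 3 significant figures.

470 AU

d = 1/p = 1/0.1232″ = 8.1169 pc.
At distance d (pc), an angle of θ arcsec spans θ·d AU: s = 57.9 × 8.1169 = 469.97 AU.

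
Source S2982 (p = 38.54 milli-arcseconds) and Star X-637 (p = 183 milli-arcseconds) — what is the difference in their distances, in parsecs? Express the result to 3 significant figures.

20.5 pc

d_A = 1/0.03854″ = 25.947 pc; d_B = 1/0.1830″ = 5.4645 pc.
|d_B − d_A| = |5.4645 − 25.947| = 20.483 pc.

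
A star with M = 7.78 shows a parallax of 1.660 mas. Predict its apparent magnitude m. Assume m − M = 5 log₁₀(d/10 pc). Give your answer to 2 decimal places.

m = 16.68

d = 1/p = 1/0.001660″ = 602.41 pc.
m − M = 5 log₁₀ d − 5 = 5 log₁₀(602.41) − 5 = 13.8995 − 5 = 8.8995.
m = M + (m − M) = 7.78 + 8.8995 = 16.68.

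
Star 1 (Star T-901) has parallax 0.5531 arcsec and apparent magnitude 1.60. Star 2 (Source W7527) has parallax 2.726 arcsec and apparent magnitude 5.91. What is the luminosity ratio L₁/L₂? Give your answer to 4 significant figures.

L₁/L₂ = 1287

d₁ = 1/p₁ = 1/0.5531″ = 1.808 pc; d₂ = 1/p₂ = 1/2.726″ = 0.36684 pc.
M₁ = m₁ − 5 log₁₀ d₁ + 5 = 1.60 − 1.2860 + 5 = 5.3140.
M₂ = 5.91 − (-2.1776) + 5 = 13.0876.
L₁/L₂ = 10^(0.4(M₂ − M₁)) = 10^(0.4 × 7.7736) = 10^3.10944 = 1286.6.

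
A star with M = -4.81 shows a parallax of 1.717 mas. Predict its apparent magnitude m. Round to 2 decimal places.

m = 4.02

d = 1/p = 1/0.001717″ = 582.41 pc.
m − M = 5 log₁₀ d − 5 = 5 log₁₀(582.41) − 5 = 13.8261 − 5 = 8.8261.
m = M + (m − M) = -4.81 + 8.8261 = 4.02.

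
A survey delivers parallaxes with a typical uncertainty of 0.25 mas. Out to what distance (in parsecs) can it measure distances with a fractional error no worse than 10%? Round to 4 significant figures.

400.0 pc

σ_d/d = σ_p/p, so the condition is σ_p/p ≤ 0.10, i.e. p ≥ σ_p/0.10.
p_min = 0.25/0.10 = 2.5 mas = 0.0025 arcsec.
d_max = 1/p_min = 1/0.0025 = 400 pc.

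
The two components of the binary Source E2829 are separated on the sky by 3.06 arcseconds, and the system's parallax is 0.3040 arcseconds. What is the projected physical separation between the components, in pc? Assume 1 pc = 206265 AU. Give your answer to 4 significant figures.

4.880 × 10^-5 pc

d = 1/p = 1/0.3040″ = 3.2895 pc.
At distance d (pc), an angle of θ arcsec spans θ·d AU: s = 3.06 × 3.2895 = 10.066 AU.
= 10.066 / 206265 = 4.8801 × 10^-5 pc.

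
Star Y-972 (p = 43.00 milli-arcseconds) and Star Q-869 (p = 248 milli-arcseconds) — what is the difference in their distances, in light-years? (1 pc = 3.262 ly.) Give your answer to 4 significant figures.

62.71 ly

d_A = 1/0.04300″ = 23.256 pc; d_B = 1/0.2480″ = 4.0323 pc.
|d_B − d_A| = |4.0323 − 23.256| = 19.224 pc = 19.224 × 3.262 ly = 62.709 ly.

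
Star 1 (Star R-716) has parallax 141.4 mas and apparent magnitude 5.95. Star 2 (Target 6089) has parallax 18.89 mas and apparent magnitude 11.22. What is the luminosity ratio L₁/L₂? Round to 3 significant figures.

L₁/L₂ = 2.29

d₁ = 1/p₁ = 1/0.1414″ = 7.0721 pc; d₂ = 1/p₂ = 1/0.01889″ = 52.938 pc.
M₁ = m₁ − 5 log₁₀ d₁ + 5 = 5.95 − 4.2477 + 5 = 6.7023.
M₂ = 11.22 − 8.6188 + 5 = 7.6012.
L₁/L₂ = 10^(0.4(M₂ − M₁)) = 10^(0.4 × 0.8989) = 10^0.35956 = 2.2885.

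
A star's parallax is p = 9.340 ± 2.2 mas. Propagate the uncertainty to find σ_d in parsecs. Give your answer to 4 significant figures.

25.22 pc

d = 1/p, so σ_d = σ_p / p².
σ_d = 0.00220 / (0.009340)² = 0.00220 / 0.000087236 = 25.219 pc.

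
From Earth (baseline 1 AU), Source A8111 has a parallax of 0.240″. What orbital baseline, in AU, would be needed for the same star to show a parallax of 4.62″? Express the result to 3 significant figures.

19.3 AU

Parallax scales linearly with baseline: p ∝ B, so B = p_target / p_Earth × 1 AU.
B = 4.62 / 0.240 = 19.25 AU.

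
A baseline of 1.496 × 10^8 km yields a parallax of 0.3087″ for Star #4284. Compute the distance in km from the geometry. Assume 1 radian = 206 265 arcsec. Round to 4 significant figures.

9.996 × 10^13 km

θ = 0.3087″ = 0.3087/206265 = 1.4966 × 10^-6 rad.
d = B/θ = (1.496 × 10^8) / (1.4966 × 10^-6) = 9.9960 × 10^13 km.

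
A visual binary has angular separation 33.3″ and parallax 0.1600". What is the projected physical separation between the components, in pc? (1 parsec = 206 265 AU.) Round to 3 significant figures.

d = 1/p = 1/0.1600″ = 6.25 pc.
At distance d (pc), an angle of θ arcsec spans θ·d AU: s = 33.3 × 6.25 = 208.13 AU.
= 208.13 / 206265 = 0.0010090 pc.

0.00101 pc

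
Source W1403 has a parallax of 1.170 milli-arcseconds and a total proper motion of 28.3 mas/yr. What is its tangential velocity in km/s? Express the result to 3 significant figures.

115 km/s

d = 1/p = 1/0.001170″ = 854.7 pc.
μ = 28.3 mas/yr = 0.0283 ″/yr.
v_t = 4.74 × μ × d = 4.74 × 0.0283 × 854.7 = 114.65 km/s.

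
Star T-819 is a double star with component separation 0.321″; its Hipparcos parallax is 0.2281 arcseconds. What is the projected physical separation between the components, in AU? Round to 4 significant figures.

1.407 AU

d = 1/p = 1/0.2281″ = 4.384 pc.
At distance d (pc), an angle of θ arcsec spans θ·d AU: s = 0.321 × 4.384 = 1.4073 AU.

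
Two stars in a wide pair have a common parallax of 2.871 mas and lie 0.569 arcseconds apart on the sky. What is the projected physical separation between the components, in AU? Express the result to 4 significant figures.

d = 1/p = 1/0.002871″ = 348.31 pc.
At distance d (pc), an angle of θ arcsec spans θ·d AU: s = 0.569 × 348.31 = 198.19 AU.

198.2 AU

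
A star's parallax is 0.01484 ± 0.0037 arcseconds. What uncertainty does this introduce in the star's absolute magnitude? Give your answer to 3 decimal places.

σ_M = 0.541 mag

M = m − 5 log₁₀ d + 5 = m + 5 log₁₀ p + 5, so ∂M/∂p = 5/(p ln 10).
σ_M = (5/ln 10) · (σ_p/p) = 2.1715 × 0.0037/0.01484 = 2.1715 × 0.24933 = 0.54142.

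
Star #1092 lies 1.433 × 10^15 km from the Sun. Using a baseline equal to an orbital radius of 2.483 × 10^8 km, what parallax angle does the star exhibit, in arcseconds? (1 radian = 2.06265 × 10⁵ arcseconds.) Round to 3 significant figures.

θ ≈ B/d = (2.483 × 10^8) / (1.433 × 10^15) = 1.7327 × 10^-7 rad.
In arcseconds: 1.7327 × 10^-7 × 206265 = 0.03574″.

0.0357 arcsec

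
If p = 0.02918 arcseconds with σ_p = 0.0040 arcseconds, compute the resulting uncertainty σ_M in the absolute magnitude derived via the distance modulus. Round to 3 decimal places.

M = m − 5 log₁₀ d + 5 = m + 5 log₁₀ p + 5, so ∂M/∂p = 5/(p ln 10).
σ_M = (5/ln 10) · (σ_p/p) = 2.1715 × 0.0040/0.02918 = 2.1715 × 0.13708 = 0.29767.

σ_M = 0.298 mag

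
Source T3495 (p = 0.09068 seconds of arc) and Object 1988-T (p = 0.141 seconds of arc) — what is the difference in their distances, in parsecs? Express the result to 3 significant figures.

3.94 pc

d_A = 1/0.09068″ = 11.028 pc; d_B = 1/0.1410″ = 7.0922 pc.
|d_B − d_A| = |7.0922 − 11.028| = 3.9358 pc.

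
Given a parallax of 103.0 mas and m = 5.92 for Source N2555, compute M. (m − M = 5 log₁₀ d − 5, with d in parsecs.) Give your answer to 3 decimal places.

d = 1/p = 1/0.1030″ = 9.7087 pc.
m − M = 5 log₁₀(9.7087) − 5 = 4.9358 − 5 = -0.0642.
M = m − (m − M) = 5.92 − (-0.0642) = 5.984.

M = 5.984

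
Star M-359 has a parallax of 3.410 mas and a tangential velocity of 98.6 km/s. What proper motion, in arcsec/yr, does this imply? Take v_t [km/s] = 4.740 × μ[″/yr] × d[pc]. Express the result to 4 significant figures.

0.07093 arcsec/yr

d = 1/p = 1/0.003410″ = 293.26 pc.
μ = v_t / (4.74 d) = 98.6 / (4.74 × 293.26) = 98.6 / 1390.1 = 0.07093 ″/yr.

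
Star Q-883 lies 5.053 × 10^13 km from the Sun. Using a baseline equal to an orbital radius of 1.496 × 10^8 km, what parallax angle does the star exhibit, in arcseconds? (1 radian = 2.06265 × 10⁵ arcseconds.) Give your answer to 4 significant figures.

0.6107 arcsec

θ ≈ B/d = (1.496 × 10^8) / (5.053 × 10^13) = 2.9606 × 10^-6 rad.
In arcseconds: 2.9606 × 10^-6 × 206265 = 0.61067″.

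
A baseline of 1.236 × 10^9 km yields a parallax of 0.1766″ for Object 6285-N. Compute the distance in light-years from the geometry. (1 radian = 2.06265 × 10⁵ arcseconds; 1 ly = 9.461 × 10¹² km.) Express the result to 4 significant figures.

152.6 ly

θ = 0.1766″ = 0.1766/206265 = 8.5618 × 10^-7 rad.
d = B/θ = (1.236 × 10^9) / (8.5618 × 10^-7) = 1.4436 × 10^15 km = (1.4436 × 10^15) / (9.461 × 10^12) ly = 152.58 ly.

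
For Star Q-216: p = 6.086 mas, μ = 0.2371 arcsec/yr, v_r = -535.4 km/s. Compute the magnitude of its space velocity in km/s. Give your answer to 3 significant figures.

d = 1/p = 1/0.006086″ = 164.31 pc.
v_t = 4.740 μ d = 4.740 × 0.2371 × 164.31 = 184.66 km/s.
v = √(v_r² + v_t²) = √((-535.4)² + 184.66²) = √320752 = 566.35 km/s.

566 km/s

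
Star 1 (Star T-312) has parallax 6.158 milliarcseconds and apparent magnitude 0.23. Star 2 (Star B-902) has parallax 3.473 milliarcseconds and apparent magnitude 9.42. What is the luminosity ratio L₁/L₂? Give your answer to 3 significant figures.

d₁ = 1/p₁ = 1/0.006158″ = 162.39 pc; d₂ = 1/p₂ = 1/0.003473″ = 287.94 pc.
M₁ = m₁ − 5 log₁₀ d₁ + 5 = 0.23 − 11.0528 + 5 = -5.8228.
M₂ = 9.42 − 12.2965 + 5 = 2.1235.
L₁/L₂ = 10^(0.4(M₂ − M₁)) = 10^(0.4 × 7.9463) = 10^3.17852 = 1508.4.

L₁/L₂ = 1510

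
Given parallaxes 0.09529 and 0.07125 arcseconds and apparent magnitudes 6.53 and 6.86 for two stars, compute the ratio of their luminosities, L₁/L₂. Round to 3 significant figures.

L₁/L₂ = 0.758

d₁ = 1/p₁ = 1/0.09529″ = 10.494 pc; d₂ = 1/p₂ = 1/0.07125″ = 14.035 pc.
M₁ = m₁ − 5 log₁₀ d₁ + 5 = 6.53 − 5.1047 + 5 = 6.4253.
M₂ = 6.86 − 5.7361 + 5 = 6.1239.
L₁/L₂ = 10^(0.4(M₂ − M₁)) = 10^(0.4 × (-0.3014)) = 10^(-0.12056) = 0.7576.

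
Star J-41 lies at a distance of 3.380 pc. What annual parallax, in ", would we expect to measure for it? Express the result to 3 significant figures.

0.296 "

p = 1/d = 1/3.38 = 0.29586 arcsec.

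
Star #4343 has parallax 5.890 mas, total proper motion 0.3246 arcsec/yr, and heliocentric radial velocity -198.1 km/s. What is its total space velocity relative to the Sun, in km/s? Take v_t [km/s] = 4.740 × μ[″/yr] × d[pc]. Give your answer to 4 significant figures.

d = 1/p = 1/0.005890″ = 169.78 pc.
v_t = 4.740 μ d = 4.740 × 0.3246 × 169.78 = 261.22 km/s.
v = √(v_r² + v_t²) = √((-198.1)² + 261.22²) = √107479 = 327.84 km/s.

327.8 km/s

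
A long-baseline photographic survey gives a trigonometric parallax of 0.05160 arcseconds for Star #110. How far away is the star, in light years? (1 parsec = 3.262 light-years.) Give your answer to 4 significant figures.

d = 1/p = 1/0.05160 = 19.38 pc.
In light-years: 19.38 × 3.262 = 63.218 ly.

63.22 light years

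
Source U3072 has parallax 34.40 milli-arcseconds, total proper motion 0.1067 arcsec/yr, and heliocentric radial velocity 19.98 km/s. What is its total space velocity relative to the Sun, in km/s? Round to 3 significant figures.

24.8 km/s

d = 1/p = 1/0.03440″ = 29.07 pc.
v_t = 4.740 μ d = 4.740 × 0.1067 × 29.07 = 14.702 km/s.
v = √(v_r² + v_t²) = √(19.98² + 14.702²) = √615.349 = 24.806 km/s.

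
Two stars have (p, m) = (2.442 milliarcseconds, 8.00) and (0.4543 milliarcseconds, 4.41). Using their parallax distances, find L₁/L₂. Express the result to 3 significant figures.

d₁ = 1/p₁ = 1/0.002442″ = 409.5 pc; d₂ = 1/p₂ = 1/0.0004543″ = 2201.2 pc.
M₁ = m₁ − 5 log₁₀ d₁ + 5 = 8.00 − 13.0613 + 5 = -0.0613.
M₂ = 4.41 − 16.7133 + 5 = -7.3033.
L₁/L₂ = 10^(0.4(M₂ − M₁)) = 10^(0.4 × (-7.2420)) = 10^(-2.89680) = 0.0012682.

L₁/L₂ = 0.00127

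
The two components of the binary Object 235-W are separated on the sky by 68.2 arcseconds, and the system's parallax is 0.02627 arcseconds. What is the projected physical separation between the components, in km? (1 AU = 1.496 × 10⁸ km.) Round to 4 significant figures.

d = 1/p = 1/0.02627″ = 38.066 pc.
At distance d (pc), an angle of θ arcsec spans θ·d AU: s = 68.2 × 38.066 = 2596.1 AU.
= 2596.1 × 1.496 × 10⁸ km = 3.8838 × 10^11 km.

3.884 × 10^11 km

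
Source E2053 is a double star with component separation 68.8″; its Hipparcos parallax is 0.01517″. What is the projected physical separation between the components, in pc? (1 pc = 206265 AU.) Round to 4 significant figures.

0.02199 pc

d = 1/p = 1/0.01517″ = 65.92 pc.
At distance d (pc), an angle of θ arcsec spans θ·d AU: s = 68.8 × 65.92 = 4535.3 AU.
= 4535.3 / 206265 = 0.021988 pc.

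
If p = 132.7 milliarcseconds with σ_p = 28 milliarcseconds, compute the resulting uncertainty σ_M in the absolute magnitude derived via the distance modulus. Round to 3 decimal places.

M = m − 5 log₁₀ d + 5 = m + 5 log₁₀ p + 5, so ∂M/∂p = 5/(p ln 10).
σ_M = (5/ln 10) · (σ_p/p) = 2.1715 × 28/132.7 = 2.1715 × 0.211 = 0.45819.

σ_M = 0.458 mag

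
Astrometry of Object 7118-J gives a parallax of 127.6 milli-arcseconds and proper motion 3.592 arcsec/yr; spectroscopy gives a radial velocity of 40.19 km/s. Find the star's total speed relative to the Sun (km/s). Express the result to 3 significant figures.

d = 1/p = 1/0.1276″ = 7.837 pc.
v_t = 4.740 μ d = 4.740 × 3.592 × 7.837 = 133.43 km/s.
v = √(v_r² + v_t²) = √(40.19² + 133.43²) = √19418.8 = 139.35 km/s.

139 km/s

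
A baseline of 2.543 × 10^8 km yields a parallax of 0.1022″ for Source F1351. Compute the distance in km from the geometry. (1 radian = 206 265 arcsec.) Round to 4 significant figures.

5.132 × 10^14 km

θ = 0.1022″ = 0.1022/206265 = 4.9548 × 10^-7 rad.
d = B/θ = (2.543 × 10^8) / (4.9548 × 10^-7) = 5.1324 × 10^14 km.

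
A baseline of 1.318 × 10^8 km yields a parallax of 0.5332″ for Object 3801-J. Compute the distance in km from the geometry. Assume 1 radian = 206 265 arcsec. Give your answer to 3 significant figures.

5.10 × 10^13 km

θ = 0.5332″ = 0.5332/206265 = 2.5850 × 10^-6 rad.
d = B/θ = (1.318 × 10^8) / (2.5850 × 10^-6) = 5.0986 × 10^13 km.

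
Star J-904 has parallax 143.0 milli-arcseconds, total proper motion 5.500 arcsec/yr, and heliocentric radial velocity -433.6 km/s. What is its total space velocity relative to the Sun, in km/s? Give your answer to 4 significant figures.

470.4 km/s

d = 1/p = 1/0.1430″ = 6.993 pc.
v_t = 4.740 μ d = 4.740 × 5.500 × 6.993 = 182.31 km/s.
v = √(v_r² + v_t²) = √((-433.6)² + 182.31²) = √221246 = 470.37 km/s.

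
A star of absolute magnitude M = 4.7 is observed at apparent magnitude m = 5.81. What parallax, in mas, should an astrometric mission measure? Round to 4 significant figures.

m − M = 5.81 − 4.7 = 1.11.
d = 10^((m−M)/5 + 1) = 10^1.222 = 16.672 pc.
p = 1/d = 1/16.672 = 0.059981 arcsec = 59.981 mas.

59.98 mas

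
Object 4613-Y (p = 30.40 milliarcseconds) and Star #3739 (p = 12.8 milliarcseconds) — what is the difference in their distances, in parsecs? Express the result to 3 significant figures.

45.2 pc

d_A = 1/0.03040″ = 32.895 pc; d_B = 1/0.01280″ = 78.125 pc.
|d_B − d_A| = |78.125 − 32.895| = 45.23 pc.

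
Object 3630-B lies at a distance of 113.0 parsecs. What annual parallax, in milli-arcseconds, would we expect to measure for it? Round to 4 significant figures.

8.850 mas

p = 1/d = 1/113 = 0.0088496 arcsec.
= 0.0088496 × 1000 = 8.8496 mas.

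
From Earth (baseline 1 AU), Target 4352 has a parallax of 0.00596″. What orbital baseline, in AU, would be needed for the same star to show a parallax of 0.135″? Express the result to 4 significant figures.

Parallax scales linearly with baseline: p ∝ B, so B = p_target / p_Earth × 1 AU.
B = 0.135 / 0.00596 = 22.651 AU.

22.65 AU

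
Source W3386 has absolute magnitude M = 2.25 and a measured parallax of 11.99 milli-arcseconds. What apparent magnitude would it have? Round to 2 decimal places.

d = 1/p = 1/0.01199″ = 83.403 pc.
m − M = 5 log₁₀ d − 5 = 5 log₁₀(83.403) − 5 = 9.6059 − 5 = 4.6059.
m = M + (m − M) = 2.25 + 4.6059 = 6.86.

m = 6.86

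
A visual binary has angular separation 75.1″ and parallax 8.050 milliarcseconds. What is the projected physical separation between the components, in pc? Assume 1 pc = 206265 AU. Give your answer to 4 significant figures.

0.04523 pc

d = 1/p = 1/0.008050″ = 124.22 pc.
At distance d (pc), an angle of θ arcsec spans θ·d AU: s = 75.1 × 124.22 = 9328.9 AU.
= 9328.9 / 206265 = 0.045228 pc.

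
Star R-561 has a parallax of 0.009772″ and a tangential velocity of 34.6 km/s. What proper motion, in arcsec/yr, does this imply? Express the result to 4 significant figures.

d = 1/p = 1/0.009772″ = 102.33 pc.
μ = v_t / (4.74 d) = 34.6 / (4.74 × 102.33) = 34.6 / 485.04 = 0.071334 ″/yr.

0.07133 arcsec/yr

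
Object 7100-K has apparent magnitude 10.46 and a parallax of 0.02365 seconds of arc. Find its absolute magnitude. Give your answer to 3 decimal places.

d = 1/p = 1/0.02365″ = 42.283 pc.
m − M = 5 log₁₀(42.283) − 5 = 8.1308 − 5 = 3.1308.
M = m − (m − M) = 10.46 − 3.1308 = 7.329.

M = 7.329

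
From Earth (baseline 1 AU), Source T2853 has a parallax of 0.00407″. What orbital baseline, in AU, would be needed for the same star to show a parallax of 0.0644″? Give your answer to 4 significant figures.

15.82 AU

Parallax scales linearly with baseline: p ∝ B, so B = p_target / p_Earth × 1 AU.
B = 0.0644 / 0.00407 = 15.823 AU.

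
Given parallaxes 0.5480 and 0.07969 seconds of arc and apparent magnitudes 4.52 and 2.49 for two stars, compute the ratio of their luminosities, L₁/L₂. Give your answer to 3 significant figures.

d₁ = 1/p₁ = 1/0.5480″ = 1.8248 pc; d₂ = 1/p₂ = 1/0.07969″ = 12.549 pc.
M₁ = m₁ − 5 log₁₀ d₁ + 5 = 4.52 − 1.3061 + 5 = 8.2139.
M₂ = 2.49 − 5.4930 + 5 = 1.9970.
L₁/L₂ = 10^(0.4(M₂ − M₁)) = 10^(0.4 × (-6.2169)) = 10^(-2.48676) = 0.0032602.

L₁/L₂ = 0.00326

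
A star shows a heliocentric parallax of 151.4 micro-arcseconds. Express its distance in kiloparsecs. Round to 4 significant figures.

6.605 kpc

p = 151.4 micro-arcseconds = 0.0001514 arcsec.
d = 1/p = 1/0.0001514 = 6605 pc.
= 6.605 kpc.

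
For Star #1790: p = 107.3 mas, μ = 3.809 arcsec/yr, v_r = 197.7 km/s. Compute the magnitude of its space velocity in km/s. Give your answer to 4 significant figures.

d = 1/p = 1/0.1073″ = 9.3197 pc.
v_t = 4.740 μ d = 4.740 × 3.809 × 9.3197 = 168.26 km/s.
v = √(v_r² + v_t²) = √(197.7² + 168.26²) = √67396.7 = 259.61 km/s.

259.6 km/s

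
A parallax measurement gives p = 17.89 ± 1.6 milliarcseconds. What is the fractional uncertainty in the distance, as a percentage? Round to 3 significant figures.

For d = 1/p, |σ_d/d| = |σ_p/p|.
σ_p/p = 1.6 / 17.89 = 0.089435 = 8.9435%.

8.94%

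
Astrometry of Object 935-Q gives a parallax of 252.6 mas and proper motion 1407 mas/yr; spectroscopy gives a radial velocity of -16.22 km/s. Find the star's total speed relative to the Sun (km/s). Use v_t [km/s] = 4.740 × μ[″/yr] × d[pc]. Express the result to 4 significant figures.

30.99 km/s

d = 1/p = 1/0.2526″ = 3.9588 pc.
μ = 1407 mas/yr = 1.407 ″/yr.
v_t = 4.740 μ d = 4.740 × 1.407 × 3.9588 = 26.402 km/s.
v = √(v_r² + v_t²) = √((-16.22)² + 26.402²) = √960.154 = 30.986 km/s.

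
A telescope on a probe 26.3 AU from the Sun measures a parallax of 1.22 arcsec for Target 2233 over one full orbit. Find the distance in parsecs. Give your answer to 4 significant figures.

21.56 pc

With baseline B (in AU) and parallax p (in arcsec), d = B/p parsecs.
d = 26.3 / 1.22 = 21.557 pc.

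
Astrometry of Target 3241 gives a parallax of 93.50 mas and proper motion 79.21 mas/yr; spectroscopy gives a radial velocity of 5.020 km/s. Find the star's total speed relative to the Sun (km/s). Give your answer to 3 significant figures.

d = 1/p = 1/0.09350″ = 10.695 pc.
μ = 79.21 mas/yr = 0.07921 ″/yr.
v_t = 4.740 μ d = 4.740 × 0.07921 × 10.695 = 4.0155 km/s.
v = √(v_r² + v_t²) = √(5.020² + 4.0155²) = √41.3246 = 6.4284 km/s.

6.43 km/s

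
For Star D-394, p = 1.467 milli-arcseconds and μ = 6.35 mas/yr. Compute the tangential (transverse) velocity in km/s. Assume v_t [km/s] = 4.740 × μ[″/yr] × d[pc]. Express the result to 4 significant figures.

d = 1/p = 1/0.001467″ = 681.66 pc.
μ = 6.35 mas/yr = 0.00635 ″/yr.
v_t = 4.74 × μ × d = 4.74 × 0.00635 × 681.66 = 20.517 km/s.

20.52 km/s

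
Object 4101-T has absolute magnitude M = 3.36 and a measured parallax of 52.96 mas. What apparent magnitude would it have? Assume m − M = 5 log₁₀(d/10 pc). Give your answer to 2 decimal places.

d = 1/p = 1/0.05296″ = 18.882 pc.
m − M = 5 log₁₀ d − 5 = 5 log₁₀(18.882) − 5 = 6.3802 − 5 = 1.3802.
m = M + (m − M) = 3.36 + 1.3802 = 4.74.

m = 4.74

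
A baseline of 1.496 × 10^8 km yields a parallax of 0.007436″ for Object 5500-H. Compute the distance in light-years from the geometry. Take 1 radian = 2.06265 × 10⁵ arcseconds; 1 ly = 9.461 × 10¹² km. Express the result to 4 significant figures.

438.6 ly

θ = 0.007436″ = 0.007436/206265 = 3.6051 × 10^-8 rad.
d = B/θ = (1.496 × 10^8) / (3.6051 × 10^-8) = 4.1497 × 10^15 km = (4.1497 × 10^15) / (9.461 × 10^12) ly = 438.61 ly.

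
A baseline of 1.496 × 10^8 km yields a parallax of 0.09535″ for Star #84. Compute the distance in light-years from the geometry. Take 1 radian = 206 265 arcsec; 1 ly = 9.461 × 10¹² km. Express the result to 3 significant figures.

θ = 0.09535″ = 0.09535/206265 = 4.6227 × 10^-7 rad.
d = B/θ = (1.496 × 10^8) / (4.6227 × 10^-7) = 3.2362 × 10^14 km = (3.2362 × 10^14) / (9.461 × 10^12) ly = 34.206 ly.

34.2 ly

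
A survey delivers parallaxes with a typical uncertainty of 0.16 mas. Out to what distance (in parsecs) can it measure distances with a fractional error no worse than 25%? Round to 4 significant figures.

σ_d/d = σ_p/p, so the condition is σ_p/p ≤ 0.25, i.e. p ≥ σ_p/0.25.
p_min = 0.16/0.25 = 0.64 mas = 0.00064 arcsec.
d_max = 1/p_min = 1/0.00064 = 1562.5 pc.

1563 pc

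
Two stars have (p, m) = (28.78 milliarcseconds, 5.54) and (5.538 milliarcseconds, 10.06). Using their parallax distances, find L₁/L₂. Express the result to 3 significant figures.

L₁/L₂ = 2.38

d₁ = 1/p₁ = 1/0.02878″ = 34.746 pc; d₂ = 1/p₂ = 1/0.005538″ = 180.57 pc.
M₁ = m₁ − 5 log₁₀ d₁ + 5 = 5.54 − 7.7045 + 5 = 2.8355.
M₂ = 10.06 − 11.2832 + 5 = 3.7768.
L₁/L₂ = 10^(0.4(M₂ − M₁)) = 10^(0.4 × 0.9413) = 10^0.37652 = 2.3797.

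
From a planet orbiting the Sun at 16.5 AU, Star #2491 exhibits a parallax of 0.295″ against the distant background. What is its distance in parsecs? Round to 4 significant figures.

With baseline B (in AU) and parallax p (in arcsec), d = B/p parsecs.
d = 16.5 / 0.295 = 55.932 pc.

55.93 pc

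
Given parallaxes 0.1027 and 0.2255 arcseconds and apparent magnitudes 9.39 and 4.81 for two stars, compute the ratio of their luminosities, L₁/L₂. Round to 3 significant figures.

L₁/L₂ = 0.0710

d₁ = 1/p₁ = 1/0.1027″ = 9.7371 pc; d₂ = 1/p₂ = 1/0.2255″ = 4.4346 pc.
M₁ = m₁ − 5 log₁₀ d₁ + 5 = 9.39 − 4.9421 + 5 = 9.4479.
M₂ = 4.81 − 3.2343 + 5 = 6.5757.
L₁/L₂ = 10^(0.4(M₂ − M₁)) = 10^(0.4 × (-2.8722)) = 10^(-1.14888) = 0.070977.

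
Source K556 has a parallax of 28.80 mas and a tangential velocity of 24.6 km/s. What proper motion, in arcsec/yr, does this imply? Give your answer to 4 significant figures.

d = 1/p = 1/0.02880″ = 34.722 pc.
μ = v_t / (4.74 d) = 24.6 / (4.74 × 34.722) = 24.6 / 164.58 = 0.14947 ″/yr.

0.1495 arcsec/yr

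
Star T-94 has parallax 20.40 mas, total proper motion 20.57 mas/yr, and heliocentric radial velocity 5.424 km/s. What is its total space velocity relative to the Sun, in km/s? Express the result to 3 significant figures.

7.23 km/s

d = 1/p = 1/0.02040″ = 49.02 pc.
μ = 20.57 mas/yr = 0.02057 ″/yr.
v_t = 4.740 μ d = 4.740 × 0.02057 × 49.02 = 4.7795 km/s.
v = √(v_r² + v_t²) = √(5.424² + 4.7795²) = √52.2634 = 7.2293 km/s.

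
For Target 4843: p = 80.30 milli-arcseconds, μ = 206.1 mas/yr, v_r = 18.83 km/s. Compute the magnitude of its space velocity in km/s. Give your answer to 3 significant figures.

22.4 km/s

d = 1/p = 1/0.08030″ = 12.453 pc.
μ = 206.1 mas/yr = 0.2061 ″/yr.
v_t = 4.740 μ d = 4.740 × 0.2061 × 12.453 = 12.166 km/s.
v = √(v_r² + v_t²) = √(18.83² + 12.166²) = √502.58 = 22.418 km/s.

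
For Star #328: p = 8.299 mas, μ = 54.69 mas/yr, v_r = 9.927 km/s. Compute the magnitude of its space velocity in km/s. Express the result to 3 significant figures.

d = 1/p = 1/0.008299″ = 120.5 pc.
μ = 54.69 mas/yr = 0.05469 ″/yr.
v_t = 4.740 μ d = 4.740 × 0.05469 × 120.5 = 31.237 km/s.
v = √(v_r² + v_t²) = √(9.927² + 31.237²) = √1074.3 = 32.777 km/s.

32.8 km/s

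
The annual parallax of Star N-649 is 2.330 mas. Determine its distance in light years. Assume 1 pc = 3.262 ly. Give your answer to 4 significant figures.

p = 2.330 mas = 0.002330 arcsec.
d = 1/p = 1/0.002330 = 429.18 pc.
In light-years: 429.18 × 3.262 = 1400 ly.

1400 light years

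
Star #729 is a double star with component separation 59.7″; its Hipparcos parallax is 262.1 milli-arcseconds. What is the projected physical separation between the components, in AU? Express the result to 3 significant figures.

d = 1/p = 1/0.2621″ = 3.8153 pc.
At distance d (pc), an angle of θ arcsec spans θ·d AU: s = 59.7 × 3.8153 = 227.77 AU.

228 AU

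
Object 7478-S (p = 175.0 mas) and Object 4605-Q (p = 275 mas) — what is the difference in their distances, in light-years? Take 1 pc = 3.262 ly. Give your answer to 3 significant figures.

d_A = 1/0.1750″ = 5.7143 pc; d_B = 1/0.2750″ = 3.6364 pc.
|d_B − d_A| = |3.6364 − 5.7143| = 2.0779 pc = 2.0779 × 3.262 ly = 6.7781 ly.

6.78 ly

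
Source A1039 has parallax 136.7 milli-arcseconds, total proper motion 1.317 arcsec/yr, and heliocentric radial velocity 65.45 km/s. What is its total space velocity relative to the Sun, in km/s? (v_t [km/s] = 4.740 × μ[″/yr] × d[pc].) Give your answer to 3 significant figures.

79.8 km/s

d = 1/p = 1/0.1367″ = 7.3153 pc.
v_t = 4.740 μ d = 4.740 × 1.317 × 7.3153 = 45.666 km/s.
v = √(v_r² + v_t²) = √(65.45² + 45.666²) = √6369.09 = 79.807 km/s.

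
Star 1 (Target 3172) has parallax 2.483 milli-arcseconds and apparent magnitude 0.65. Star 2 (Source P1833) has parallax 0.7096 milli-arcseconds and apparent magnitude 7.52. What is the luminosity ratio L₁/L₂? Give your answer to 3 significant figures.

d₁ = 1/p₁ = 1/0.002483″ = 402.74 pc; d₂ = 1/p₂ = 1/0.0007096″ = 1409.2 pc.
M₁ = m₁ − 5 log₁₀ d₁ + 5 = 0.65 − 13.0251 + 5 = -7.3751.
M₂ = 7.52 − 15.7449 + 5 = -3.2249.
L₁/L₂ = 10^(0.4(M₂ − M₁)) = 10^(0.4 × 4.1502) = 10^1.66008 = 45.717.

L₁/L₂ = 45.7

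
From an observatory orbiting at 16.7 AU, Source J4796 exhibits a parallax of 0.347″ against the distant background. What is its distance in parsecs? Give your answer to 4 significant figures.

48.13 pc

With baseline B (in AU) and parallax p (in arcsec), d = B/p parsecs.
d = 16.7 / 0.347 = 48.127 pc.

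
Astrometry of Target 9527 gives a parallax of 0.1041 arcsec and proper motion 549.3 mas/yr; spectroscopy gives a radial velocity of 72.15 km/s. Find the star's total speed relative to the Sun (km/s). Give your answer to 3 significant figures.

d = 1/p = 1/0.1041″ = 9.6061 pc.
μ = 549.3 mas/yr = 0.5493 ″/yr.
v_t = 4.740 μ d = 4.740 × 0.5493 × 9.6061 = 25.011 km/s.
v = √(v_r² + v_t²) = √(72.15² + 25.011²) = √5831.17 = 76.362 km/s.

76.4 km/s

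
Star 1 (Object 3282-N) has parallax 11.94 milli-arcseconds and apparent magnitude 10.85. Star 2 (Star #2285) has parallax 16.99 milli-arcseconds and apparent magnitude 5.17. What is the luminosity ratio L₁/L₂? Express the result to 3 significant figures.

L₁/L₂ = 0.0108

d₁ = 1/p₁ = 1/0.01194″ = 83.752 pc; d₂ = 1/p₂ = 1/0.01699″ = 58.858 pc.
M₁ = m₁ − 5 log₁₀ d₁ + 5 = 10.85 − 9.6150 + 5 = 6.2350.
M₂ = 5.17 − 8.8490 + 5 = 1.3210.
L₁/L₂ = 10^(0.4(M₂ − M₁)) = 10^(0.4 × (-4.9140)) = 10^(-1.96560) = 0.010824.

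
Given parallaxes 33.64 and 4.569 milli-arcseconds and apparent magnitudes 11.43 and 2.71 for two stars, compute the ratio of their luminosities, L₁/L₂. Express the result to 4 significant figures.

L₁/L₂ = 5.997 × 10^-6

d₁ = 1/p₁ = 1/0.03364″ = 29.727 pc; d₂ = 1/p₂ = 1/0.004569″ = 218.87 pc.
M₁ = m₁ − 5 log₁₀ d₁ + 5 = 11.43 − 7.3658 + 5 = 9.0642.
M₂ = 2.71 − 11.7009 + 5 = -3.9909.
L₁/L₂ = 10^(0.4(M₂ − M₁)) = 10^(0.4 × (-13.0551)) = 10^(-5.22204) = 0.0000059974.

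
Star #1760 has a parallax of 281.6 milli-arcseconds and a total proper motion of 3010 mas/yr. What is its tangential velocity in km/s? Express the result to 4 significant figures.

50.67 km/s

d = 1/p = 1/0.2816″ = 3.5511 pc.
μ = 3010 mas/yr = 3.01 ″/yr.
v_t = 4.74 × μ × d = 4.74 × 3.01 × 3.5511 = 50.665 km/s.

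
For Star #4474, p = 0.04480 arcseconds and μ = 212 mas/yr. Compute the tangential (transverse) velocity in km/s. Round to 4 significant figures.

d = 1/p = 1/0.04480″ = 22.321 pc.
μ = 212 mas/yr = 0.212 ″/yr.
v_t = 4.74 × μ × d = 4.74 × 0.212 × 22.321 = 22.43 km/s.

22.43 km/s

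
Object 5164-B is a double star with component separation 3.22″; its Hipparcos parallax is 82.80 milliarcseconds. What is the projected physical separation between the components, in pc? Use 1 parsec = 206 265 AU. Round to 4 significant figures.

d = 1/p = 1/0.08280″ = 12.077 pc.
At distance d (pc), an angle of θ arcsec spans θ·d AU: s = 3.22 × 12.077 = 38.888 AU.
= 38.888 / 206265 = 0.00018853 pc.

0.0001885 pc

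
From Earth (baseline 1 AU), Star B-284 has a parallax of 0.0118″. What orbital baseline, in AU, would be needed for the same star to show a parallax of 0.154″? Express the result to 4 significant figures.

Parallax scales linearly with baseline: p ∝ B, so B = p_target / p_Earth × 1 AU.
B = 0.154 / 0.0118 = 13.051 AU.

13.05 AU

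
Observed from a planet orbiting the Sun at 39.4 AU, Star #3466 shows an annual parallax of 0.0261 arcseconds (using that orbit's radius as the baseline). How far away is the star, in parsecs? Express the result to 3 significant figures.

1510 pc

With baseline B (in AU) and parallax p (in arcsec), d = B/p parsecs.
d = 39.4 / 0.0261 = 1509.6 pc.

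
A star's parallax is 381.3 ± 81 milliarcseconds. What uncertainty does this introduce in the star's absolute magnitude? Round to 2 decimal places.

σ_M = 0.46 mag

M = m − 5 log₁₀ d + 5 = m + 5 log₁₀ p + 5, so ∂M/∂p = 5/(p ln 10).
σ_M = (5/ln 10) · (σ_p/p) = 2.1715 × 81/381.3 = 2.1715 × 0.21243 = 0.46129.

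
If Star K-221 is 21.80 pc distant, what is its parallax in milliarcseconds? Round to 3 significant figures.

45.9 mas

p = 1/d = 1/21.8 = 0.045872 arcsec.
= 0.045872 × 1000 = 45.872 mas.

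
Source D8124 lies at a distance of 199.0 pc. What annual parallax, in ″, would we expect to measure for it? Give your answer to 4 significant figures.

p = 1/d = 1/199 = 0.0050251 arcsec.

0.005025 ″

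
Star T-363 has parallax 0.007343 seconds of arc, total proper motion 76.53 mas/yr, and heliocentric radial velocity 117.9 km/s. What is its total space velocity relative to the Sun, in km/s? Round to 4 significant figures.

127.8 km/s

d = 1/p = 1/0.007343″ = 136.18 pc.
μ = 76.53 mas/yr = 0.07653 ″/yr.
v_t = 4.740 μ d = 4.740 × 0.07653 × 136.18 = 49.4 km/s.
v = √(v_r² + v_t²) = √(117.9² + 49.4²) = √16340.8 = 127.83 km/s.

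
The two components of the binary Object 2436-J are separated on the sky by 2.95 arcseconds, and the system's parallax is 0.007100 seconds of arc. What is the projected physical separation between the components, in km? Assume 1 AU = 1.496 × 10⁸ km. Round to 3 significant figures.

6.22 × 10^10 km

d = 1/p = 1/0.007100″ = 140.85 pc.
At distance d (pc), an angle of θ arcsec spans θ·d AU: s = 2.95 × 140.85 = 415.51 AU.
= 415.51 × 1.496 × 10⁸ km = 6.2160 × 10^10 km.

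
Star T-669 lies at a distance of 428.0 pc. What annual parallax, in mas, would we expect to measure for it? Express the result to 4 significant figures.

2.336 mas

p = 1/d = 1/428 = 0.0023364 arcsec.
= 0.0023364 × 1000 = 2.3364 mas.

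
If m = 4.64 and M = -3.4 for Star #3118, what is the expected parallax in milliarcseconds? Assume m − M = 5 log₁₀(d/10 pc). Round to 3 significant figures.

2.47 mas

m − M = 4.64 − (-3.4) = 8.04.
d = 10^((m−M)/5 + 1) = 10^2.608 = 405.51 pc.
p = 1/d = 1/405.51 = 0.002466 arcsec = 2.466 mas.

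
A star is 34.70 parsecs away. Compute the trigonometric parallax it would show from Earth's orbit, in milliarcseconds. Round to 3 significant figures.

p = 1/d = 1/34.7 = 0.028818 arcsec.
= 0.028818 × 1000 = 28.818 mas.

28.8 mas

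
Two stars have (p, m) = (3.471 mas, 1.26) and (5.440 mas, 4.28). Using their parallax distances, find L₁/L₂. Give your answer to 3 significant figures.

L₁/L₂ = 39.7

d₁ = 1/p₁ = 1/0.003471″ = 288.1 pc; d₂ = 1/p₂ = 1/0.005440″ = 183.82 pc.
M₁ = m₁ − 5 log₁₀ d₁ + 5 = 1.26 − 12.2977 + 5 = -6.0377.
M₂ = 4.28 − 11.3220 + 5 = -2.0420.
L₁/L₂ = 10^(0.4(M₂ − M₁)) = 10^(0.4 × 3.9957) = 10^1.59828 = 39.653.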